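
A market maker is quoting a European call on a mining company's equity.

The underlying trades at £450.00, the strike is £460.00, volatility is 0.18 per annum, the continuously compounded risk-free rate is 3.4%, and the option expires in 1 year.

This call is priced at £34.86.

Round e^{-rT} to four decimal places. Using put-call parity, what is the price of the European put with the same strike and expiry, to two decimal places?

£29.50

exp(−rT) = exp(−0.034·1) = 0.9666
Put-call parity: C − P = S − K·e^(−rT) = 450 − 460·0.9666 = 450 − 444.6360 = 5.3640
P = C − (C − P) = 34.86 − (5.3640) = 29.4960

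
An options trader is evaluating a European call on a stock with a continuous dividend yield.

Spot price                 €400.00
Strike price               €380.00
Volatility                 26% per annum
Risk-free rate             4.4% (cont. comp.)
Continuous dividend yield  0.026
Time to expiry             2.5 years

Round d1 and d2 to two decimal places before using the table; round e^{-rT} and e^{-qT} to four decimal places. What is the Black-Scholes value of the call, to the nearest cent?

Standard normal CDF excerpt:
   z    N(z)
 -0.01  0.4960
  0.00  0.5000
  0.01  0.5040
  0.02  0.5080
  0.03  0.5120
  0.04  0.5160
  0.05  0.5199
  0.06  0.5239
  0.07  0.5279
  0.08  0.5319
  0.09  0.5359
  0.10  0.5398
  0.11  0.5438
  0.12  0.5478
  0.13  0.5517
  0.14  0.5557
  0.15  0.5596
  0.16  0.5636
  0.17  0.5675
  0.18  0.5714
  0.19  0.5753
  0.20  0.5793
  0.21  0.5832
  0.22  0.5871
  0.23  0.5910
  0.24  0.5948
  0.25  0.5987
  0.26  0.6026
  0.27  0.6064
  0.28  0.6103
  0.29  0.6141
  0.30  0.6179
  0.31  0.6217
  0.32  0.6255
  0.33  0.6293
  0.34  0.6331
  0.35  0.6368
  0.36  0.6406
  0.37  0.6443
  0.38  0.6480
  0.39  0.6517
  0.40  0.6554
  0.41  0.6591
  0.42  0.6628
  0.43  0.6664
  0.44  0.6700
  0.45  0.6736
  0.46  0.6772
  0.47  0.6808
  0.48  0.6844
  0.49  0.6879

T = 2.5;  σ√T = 0.4111
d₁ = [ln(400/380) + (0.044 − 0.026 + 0.26²/2)·2.5] / 0.4111 = [0.0513 + 0.1295] / 0.4111 = 0.4398 → 0.44
d₂ = d₁ − σ√T = 0.4398 − 0.4111 = 0.0287 → 0.03
e^(−qT) = e^(−0.026·2.5) = 0.9371;  e^(−rT) = e^(−0.044·2.5) = 0.8958
N(d₁) = N(0.44) = 0.6700;  N(d₂) = N(0.03) = 0.5120
C = 400·0.9371·0.6700 − 380·0.8958·0.5120 = 251.1428 − 174.2868 = 76.8560

€76.86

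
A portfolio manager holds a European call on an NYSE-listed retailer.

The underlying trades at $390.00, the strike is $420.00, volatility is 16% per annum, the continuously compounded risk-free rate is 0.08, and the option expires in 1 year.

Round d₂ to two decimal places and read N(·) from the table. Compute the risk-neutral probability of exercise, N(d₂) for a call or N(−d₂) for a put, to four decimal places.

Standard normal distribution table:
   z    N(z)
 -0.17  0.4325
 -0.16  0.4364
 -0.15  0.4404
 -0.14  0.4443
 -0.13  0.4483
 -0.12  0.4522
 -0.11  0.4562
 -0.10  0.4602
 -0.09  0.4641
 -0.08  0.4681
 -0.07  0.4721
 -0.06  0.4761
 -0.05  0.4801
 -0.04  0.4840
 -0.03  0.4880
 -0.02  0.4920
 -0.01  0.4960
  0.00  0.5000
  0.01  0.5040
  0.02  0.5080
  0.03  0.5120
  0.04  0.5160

0.4840

σ√T = 0.16·√1 = 0.1600
d₁ = [ln(390/420) + (0.08 + 0.16²/2)·1] / 0.1600 = [-0.0741 + 0.0928] / 0.1600 = 0.1168 which rounds to 0.12
d₂ = d₁ − σ√T = 0.1168 − 0.1600 = -0.0432 which rounds to -0.04
Risk-neutral Pr[S_T > K] = N(d₂) = N(-0.04) = 0.4840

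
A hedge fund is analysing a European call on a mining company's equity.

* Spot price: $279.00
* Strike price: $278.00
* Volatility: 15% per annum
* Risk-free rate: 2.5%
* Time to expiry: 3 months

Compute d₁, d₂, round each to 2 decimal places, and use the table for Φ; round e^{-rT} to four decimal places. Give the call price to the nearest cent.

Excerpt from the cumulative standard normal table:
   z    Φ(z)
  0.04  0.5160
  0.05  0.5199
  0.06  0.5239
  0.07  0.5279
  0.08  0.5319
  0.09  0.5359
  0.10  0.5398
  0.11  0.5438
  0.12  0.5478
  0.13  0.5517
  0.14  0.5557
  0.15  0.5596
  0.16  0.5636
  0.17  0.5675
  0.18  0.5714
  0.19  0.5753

$10.28

σ√T = 0.15·√0.25 = 0.0750
d₁ = [ln(279/278) + (0.025 + 0.15²/2)·0.25] / 0.0750 = [0.0036 + 0.0091] / 0.0750 = 0.1687 → 0.17
d₂ = d₁ − σ√T = 0.1687 − 0.0750 = 0.0937 → 0.09
e^(−rT) = e^(−0.025·0.25) = 0.9938
C = 279·N(0.17) − 278·0.9938·N(0.09) = 279·0.5675 − 278·0.9938·0.5359 = 158.3325 − 148.0565 = 10.2760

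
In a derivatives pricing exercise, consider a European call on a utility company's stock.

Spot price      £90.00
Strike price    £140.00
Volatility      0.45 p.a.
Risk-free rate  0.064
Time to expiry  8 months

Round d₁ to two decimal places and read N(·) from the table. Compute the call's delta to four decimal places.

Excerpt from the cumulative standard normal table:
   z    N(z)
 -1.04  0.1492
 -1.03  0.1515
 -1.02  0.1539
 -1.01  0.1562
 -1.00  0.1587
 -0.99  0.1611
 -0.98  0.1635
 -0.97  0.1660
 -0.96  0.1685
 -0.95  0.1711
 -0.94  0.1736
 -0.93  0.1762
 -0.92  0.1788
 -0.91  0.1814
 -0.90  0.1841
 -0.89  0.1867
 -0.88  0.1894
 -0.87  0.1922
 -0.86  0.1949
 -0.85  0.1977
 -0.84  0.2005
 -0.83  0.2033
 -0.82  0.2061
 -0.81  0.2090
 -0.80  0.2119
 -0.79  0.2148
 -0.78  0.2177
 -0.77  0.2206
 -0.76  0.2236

0.1841

σ√T = 0.45·√0.6667 = 0.3674
ln(S/K) + (r + σ²/2)T = ln(90/140) + (0.064 + 0.45²/2)·0.6667 = -0.4418 + 0.1102 = -0.3317
d₁ = -0.3317 / 0.3674 = -0.9027 ≈ -0.90
N(d₁) = N(-0.90) = 0.1841
Δ_call = N(d₁) = 0.1841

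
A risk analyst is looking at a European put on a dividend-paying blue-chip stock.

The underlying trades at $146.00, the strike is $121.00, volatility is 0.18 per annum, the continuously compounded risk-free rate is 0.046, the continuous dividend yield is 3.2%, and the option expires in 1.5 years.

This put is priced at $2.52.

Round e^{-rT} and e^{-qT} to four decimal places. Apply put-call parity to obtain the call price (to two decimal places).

$28.74

exp(−qT) = exp(−0.032·1.5) = 0.9531;  exp(−rT) = exp(−0.046·1.5) = 0.9333
Put-call parity: C − P = S·e^(−qT) − K·e^(−rT) = 146·0.9531 − 121·0.9333 = 139.1526 − 112.9293 = 26.2233
C = P + (C − P) = 2.52 + (26.2233) = 28.7433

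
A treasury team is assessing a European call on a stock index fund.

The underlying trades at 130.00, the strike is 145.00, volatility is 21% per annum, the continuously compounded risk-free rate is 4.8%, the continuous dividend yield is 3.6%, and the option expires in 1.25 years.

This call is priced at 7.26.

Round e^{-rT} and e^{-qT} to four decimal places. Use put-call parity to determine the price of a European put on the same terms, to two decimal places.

19.54

exp(−qT) = exp(−0.036·1.25) = 0.9560;  exp(−rT) = exp(−0.048·1.25) = 0.9418
Put-call parity: C − P = S·e^(−qT) − K·e^(−rT) = 130·0.9560 − 145·0.9418 = 124.2800 − 136.5610 = -12.2810
P = C − (C − P) = 7.26 − (-12.2810) = 19.5410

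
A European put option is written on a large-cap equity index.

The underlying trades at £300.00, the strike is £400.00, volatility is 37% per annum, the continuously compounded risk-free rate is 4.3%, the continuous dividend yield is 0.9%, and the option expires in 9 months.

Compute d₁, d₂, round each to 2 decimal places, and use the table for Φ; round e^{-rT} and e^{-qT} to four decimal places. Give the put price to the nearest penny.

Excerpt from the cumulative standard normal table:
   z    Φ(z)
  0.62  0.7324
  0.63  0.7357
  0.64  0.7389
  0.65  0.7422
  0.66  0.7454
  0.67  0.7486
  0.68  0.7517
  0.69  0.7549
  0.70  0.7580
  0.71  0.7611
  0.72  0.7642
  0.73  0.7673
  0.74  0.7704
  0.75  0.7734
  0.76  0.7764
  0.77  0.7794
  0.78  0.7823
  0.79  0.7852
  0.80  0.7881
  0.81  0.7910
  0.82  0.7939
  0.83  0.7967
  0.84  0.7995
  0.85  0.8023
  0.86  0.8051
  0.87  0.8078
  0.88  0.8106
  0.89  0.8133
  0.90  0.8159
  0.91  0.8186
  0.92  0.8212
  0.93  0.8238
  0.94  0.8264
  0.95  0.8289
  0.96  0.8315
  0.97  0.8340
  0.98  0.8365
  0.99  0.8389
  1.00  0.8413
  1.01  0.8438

£101.87

σ√T = 0.37·√0.75 = 0.3204
d₁ = [ln(300/400) + (0.043 − 0.009 + 0.37²/2)·0.75] / 0.3204 = [-0.2877 + 0.0768] / 0.3204 = -0.6580 which rounds to -0.66
d₂ = d₁ − σ√T = -0.6580 − 0.3204 = -0.9784 which rounds to -0.98
e^(−qT) = e^(−0.009·0.75) = 0.9933;  e^(−rT) = e^(−0.043·0.75) = 0.9683
N(−d₂) = N(0.98) = 0.8365;  N(−d₁) = N(0.66) = 0.7454
P = 400·0.9683·0.8365 − 300·0.9933·0.7454 = 323.9932 − 222.1217 = 101.8714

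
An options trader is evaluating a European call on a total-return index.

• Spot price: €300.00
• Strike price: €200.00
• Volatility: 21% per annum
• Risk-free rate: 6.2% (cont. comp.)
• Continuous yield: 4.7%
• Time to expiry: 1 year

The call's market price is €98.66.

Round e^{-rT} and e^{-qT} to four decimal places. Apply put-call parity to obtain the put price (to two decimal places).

exp(−qT) = exp(−0.047·1) = 0.9541;  exp(−rT) = exp(−0.062·1) = 0.9399
Put-call parity: C − P = S·e^(−qT) − K·e^(−rT) = 300·0.9541 − 200·0.9399 = 286.2300 − 187.9800 = 98.2500
P = C − (C − P) = 98.66 − (98.2500) = 0.4100

€0.41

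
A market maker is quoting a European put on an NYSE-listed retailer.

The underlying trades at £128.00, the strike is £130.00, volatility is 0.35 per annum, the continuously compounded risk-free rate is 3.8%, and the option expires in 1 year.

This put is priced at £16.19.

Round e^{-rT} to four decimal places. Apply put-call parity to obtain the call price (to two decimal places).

e^(−rT) = e^(−0.038·1) = 0.9627
Put-call parity: C − P = S − K·e^(−rT) = 128 − 130·0.9627 = 128 − 125.1510 = 2.8490
C = P + (C − P) = 16.19 + (2.8490) = 19.0390

£19.04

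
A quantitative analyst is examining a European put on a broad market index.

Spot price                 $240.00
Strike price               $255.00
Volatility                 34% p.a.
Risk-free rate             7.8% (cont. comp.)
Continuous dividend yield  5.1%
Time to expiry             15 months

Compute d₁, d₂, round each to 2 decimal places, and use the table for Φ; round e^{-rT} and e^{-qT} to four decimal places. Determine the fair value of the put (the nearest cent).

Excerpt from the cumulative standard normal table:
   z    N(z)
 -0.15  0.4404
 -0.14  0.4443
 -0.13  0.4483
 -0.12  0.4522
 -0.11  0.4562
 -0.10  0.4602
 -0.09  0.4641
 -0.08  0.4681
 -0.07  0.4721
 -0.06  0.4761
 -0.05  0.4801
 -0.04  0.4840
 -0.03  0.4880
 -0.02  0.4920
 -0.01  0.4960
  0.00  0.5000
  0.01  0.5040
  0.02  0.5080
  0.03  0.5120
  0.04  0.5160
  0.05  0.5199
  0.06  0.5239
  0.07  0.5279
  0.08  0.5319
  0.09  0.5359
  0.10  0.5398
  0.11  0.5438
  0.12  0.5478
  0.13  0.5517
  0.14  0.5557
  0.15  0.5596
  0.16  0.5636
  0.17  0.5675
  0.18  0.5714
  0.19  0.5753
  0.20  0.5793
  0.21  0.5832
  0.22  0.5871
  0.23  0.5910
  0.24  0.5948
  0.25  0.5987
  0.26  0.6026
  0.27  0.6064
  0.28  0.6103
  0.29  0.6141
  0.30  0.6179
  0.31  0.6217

σ√T = 0.34·√1.25 = 0.3801
ln(S/K) + (r − q + σ²/2)T = ln(240/255) + (0.078 − 0.051 + 0.34²/2)·1.25 = -0.0606 + 0.1060 = 0.0454
d₁ = 0.0454 / 0.3801 = 0.1194 which rounds to 0.12
d₂ = d₁ − σ√T = 0.1194 − 0.3801 = -0.2608 which rounds to -0.26
exp(−qT) = exp(−0.051·1.25) = 0.9382;  exp(−rT) = exp(−0.078·1.25) = 0.9071
P = 255·0.9071·N(0.26) − 240·0.9382·N(-0.12) = 255·0.9071·0.6026 − 240·0.9382·0.4522 = 139.3877 − 101.8210 = 37.5667

$37.57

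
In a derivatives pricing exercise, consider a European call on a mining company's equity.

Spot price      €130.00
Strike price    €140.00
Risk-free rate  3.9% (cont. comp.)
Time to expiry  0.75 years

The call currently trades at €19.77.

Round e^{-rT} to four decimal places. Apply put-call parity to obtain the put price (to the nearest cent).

exp(−rT) = exp(−0.039·0.75) = 0.9712
Put-call parity: C − P = S − K·e^(−rT) = 130 − 140·0.9712 = 130 − 135.9680 = -5.9680
P = C − (C − P) = 19.77 − (-5.9680) = 25.7380

€25.74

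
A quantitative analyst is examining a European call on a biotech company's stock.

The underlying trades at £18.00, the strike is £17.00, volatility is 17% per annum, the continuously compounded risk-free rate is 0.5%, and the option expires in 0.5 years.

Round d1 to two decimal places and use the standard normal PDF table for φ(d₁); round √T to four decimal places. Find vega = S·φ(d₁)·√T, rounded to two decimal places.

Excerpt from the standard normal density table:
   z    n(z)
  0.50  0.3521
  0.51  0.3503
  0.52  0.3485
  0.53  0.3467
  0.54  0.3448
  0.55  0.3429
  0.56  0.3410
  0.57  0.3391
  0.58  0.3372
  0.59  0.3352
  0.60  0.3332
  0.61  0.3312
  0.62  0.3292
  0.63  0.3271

σ√T = 0.17·√0.5 = 0.1202
d₁ = [ln(18/17) + (0.005 + ½·0.17²)·0.5] / (σ√T) = (0.0572 + 0.0097) / 0.1202 = 0.5564 ≈ 0.56
√T = √0.5 = 0.7071
φ(d₁) = φ(0.56) = 0.3410
vega = S·φ(d₁)·√T = 18·0.3410·0.7071 = 4.3402
(Vega is the same for a European call and put with the same parameters.)

4.34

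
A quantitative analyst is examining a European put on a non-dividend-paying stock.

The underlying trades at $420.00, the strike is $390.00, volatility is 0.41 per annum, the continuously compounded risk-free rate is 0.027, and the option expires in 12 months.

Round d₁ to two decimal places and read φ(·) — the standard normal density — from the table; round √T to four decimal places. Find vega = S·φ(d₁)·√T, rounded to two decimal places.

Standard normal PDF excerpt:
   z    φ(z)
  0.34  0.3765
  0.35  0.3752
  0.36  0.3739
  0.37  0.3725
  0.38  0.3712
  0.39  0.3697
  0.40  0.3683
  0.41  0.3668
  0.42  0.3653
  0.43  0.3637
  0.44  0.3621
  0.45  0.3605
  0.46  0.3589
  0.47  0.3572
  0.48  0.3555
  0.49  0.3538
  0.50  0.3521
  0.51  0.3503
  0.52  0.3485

T = 1;  σ√T = 0.4100
d₁ = [ln(420/390) + (0.027 + 0.41²/2)·1] / 0.4100 = [0.0741 + 0.1110] / 0.4100 = 0.4516 ⇒ 0.45
√T = √1 = 1.0000
φ(d₁) = φ(0.45) = 0.3605
vega = S·φ(d₁)·√T = 420·0.3605·1.0000 = 151.4100

151.41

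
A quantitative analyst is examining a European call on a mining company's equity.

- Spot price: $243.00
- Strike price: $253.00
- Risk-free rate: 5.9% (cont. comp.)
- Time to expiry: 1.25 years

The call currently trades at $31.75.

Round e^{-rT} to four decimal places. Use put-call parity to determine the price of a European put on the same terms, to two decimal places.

e^(−rT) = e^(−0.059·1.25) = 0.9289
Put-call parity: C − P = S − K·e^(−rT) = 243 − 253·0.9289 = 243 − 235.0117 = 7.9883
P = C − (C − P) = 31.75 − (7.9883) = 23.7617

$23.76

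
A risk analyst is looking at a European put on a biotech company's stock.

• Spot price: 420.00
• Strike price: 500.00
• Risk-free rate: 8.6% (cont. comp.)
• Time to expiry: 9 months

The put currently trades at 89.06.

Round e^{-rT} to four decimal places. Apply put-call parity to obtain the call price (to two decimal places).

exp(−rT) = exp(−0.086·0.75) = 0.9375
Put-call parity: C − P = S − K·e^(−rT) = 420 − 500·0.9375 = 420 − 468.7500 = -48.7500
C = P + (C − P) = 89.06 + (-48.7500) = 40.3100

40.31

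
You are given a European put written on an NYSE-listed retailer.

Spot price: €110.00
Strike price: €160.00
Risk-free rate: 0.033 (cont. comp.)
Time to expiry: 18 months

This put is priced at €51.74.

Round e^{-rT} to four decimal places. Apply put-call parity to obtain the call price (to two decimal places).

€9.47

e^(−rT) = e^(−0.033·1.5) = 0.9517
Put-call parity: C − P = S − K·e^(−rT) = 110 − 160·0.9517 = 110 − 152.2720 = -42.2720
C = P + (C − P) = 51.74 + (-42.2720) = 9.4680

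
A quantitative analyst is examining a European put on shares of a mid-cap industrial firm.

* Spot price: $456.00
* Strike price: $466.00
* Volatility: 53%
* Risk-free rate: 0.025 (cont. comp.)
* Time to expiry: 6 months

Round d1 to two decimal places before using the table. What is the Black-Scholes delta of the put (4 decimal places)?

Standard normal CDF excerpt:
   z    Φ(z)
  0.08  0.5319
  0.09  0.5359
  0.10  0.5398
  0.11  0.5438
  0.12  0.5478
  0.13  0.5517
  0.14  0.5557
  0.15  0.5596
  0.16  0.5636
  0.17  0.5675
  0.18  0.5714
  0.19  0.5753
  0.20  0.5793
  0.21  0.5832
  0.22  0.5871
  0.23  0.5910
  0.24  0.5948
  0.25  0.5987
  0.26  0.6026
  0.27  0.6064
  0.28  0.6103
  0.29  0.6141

-0.4364

σ√T = 0.53 × 0.7071 = 0.3748
d₁ = [ln(456/466) + (0.025 + 0.53²/2)·0.5] / 0.3748 = [-0.0217 + 0.0827] / 0.3748 = 0.1629 ⇒ 0.16
N(d₁) = N(0.16) = 0.5636
Δ_put = N(d₁) − 1 = 0.5636 − 1 = -0.4364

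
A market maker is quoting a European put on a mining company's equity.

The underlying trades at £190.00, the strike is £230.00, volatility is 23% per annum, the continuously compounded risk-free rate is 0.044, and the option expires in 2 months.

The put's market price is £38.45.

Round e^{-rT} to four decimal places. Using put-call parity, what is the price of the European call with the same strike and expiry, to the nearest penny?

exp(−rT) = exp(−0.044·0.1667) = 0.9927
Put-call parity: C − P = S − K·e^(−rT) = 190 − 230·0.9927 = 190 − 228.3210 = -38.3210
C = P + (C − P) = 38.45 + (-38.3210) = 0.1290

£0.13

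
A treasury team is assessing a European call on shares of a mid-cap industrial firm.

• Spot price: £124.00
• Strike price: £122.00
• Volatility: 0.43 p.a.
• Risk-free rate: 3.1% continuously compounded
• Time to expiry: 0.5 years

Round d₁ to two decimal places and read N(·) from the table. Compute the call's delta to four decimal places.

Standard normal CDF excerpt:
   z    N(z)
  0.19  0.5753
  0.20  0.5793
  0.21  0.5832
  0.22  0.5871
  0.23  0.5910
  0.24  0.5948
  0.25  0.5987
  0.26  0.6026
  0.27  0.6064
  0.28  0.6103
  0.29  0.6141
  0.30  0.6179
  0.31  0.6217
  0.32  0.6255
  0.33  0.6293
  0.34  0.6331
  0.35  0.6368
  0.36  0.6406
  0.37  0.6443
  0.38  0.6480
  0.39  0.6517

σ√T = 0.43·√0.5 = 0.3041
d₁ = [ln(124/122) + (0.031 + 0.43²/2)·0.5] / 0.3041 = [0.0163 + 0.0617] / 0.3041 = 0.2565 ⇒ 0.26
N(d₁) = N(0.26) = 0.6026
Δ_call = N(d₁) = 0.6026

0.6026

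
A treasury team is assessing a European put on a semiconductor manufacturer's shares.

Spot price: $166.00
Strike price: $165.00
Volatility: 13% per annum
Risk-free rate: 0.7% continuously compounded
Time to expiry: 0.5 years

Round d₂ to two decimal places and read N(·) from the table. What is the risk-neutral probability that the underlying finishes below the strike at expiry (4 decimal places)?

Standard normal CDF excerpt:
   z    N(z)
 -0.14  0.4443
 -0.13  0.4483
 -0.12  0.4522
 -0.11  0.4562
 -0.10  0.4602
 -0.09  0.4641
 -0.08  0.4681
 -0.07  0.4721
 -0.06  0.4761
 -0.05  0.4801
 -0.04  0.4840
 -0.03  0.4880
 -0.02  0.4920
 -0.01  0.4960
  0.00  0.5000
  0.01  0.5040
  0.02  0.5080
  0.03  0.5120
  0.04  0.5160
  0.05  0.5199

σ√T = 0.13·√0.5 = 0.0919
d₁ = [ln(166/165) + (0.007 + 0.13²/2)·0.5] / 0.0919 = [0.0060 + 0.0077] / 0.0919 = 0.1498 → 0.15
d₂ = d₁ − σ√T = 0.1498 − 0.0919 = 0.0578 → 0.06
Pr(exercise) under Q = N(−d₂) = N(-0.06) = 0.4761

0.4761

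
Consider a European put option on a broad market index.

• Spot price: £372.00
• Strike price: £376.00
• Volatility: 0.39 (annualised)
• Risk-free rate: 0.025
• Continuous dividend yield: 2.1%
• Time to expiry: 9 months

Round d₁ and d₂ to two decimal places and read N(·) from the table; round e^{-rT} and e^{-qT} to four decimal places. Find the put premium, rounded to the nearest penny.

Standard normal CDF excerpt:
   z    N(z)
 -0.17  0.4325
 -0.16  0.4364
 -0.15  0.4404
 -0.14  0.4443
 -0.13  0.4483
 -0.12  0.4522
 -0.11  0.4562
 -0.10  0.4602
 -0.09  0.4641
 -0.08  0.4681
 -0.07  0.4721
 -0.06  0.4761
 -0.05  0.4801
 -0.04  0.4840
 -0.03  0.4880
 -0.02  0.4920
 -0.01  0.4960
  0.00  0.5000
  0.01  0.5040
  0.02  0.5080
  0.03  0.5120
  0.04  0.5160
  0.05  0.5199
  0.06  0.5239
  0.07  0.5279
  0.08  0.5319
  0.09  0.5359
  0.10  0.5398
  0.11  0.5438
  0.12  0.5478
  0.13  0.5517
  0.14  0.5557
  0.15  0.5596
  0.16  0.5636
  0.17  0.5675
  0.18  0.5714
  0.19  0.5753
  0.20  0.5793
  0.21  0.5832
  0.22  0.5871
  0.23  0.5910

σ√T = 0.39 × 0.8660 = 0.3377
d₁ = [ln(372/376) + (0.025 − 0.021 + 0.39²/2)·0.75] / 0.3377 = [-0.0107 + 0.0600] / 0.3377 = 0.1461 ≈ 0.15
d₂ = d₁ − σ√T = 0.1461 − 0.3377 = -0.1917 ≈ -0.19
exp(−qT) = exp(−0.021·0.75) = 0.9844;  exp(−rT) = exp(−0.025·0.75) = 0.9814
N(−d₂) = N(0.19) = 0.5753;  N(−d₁) = N(-0.15) = 0.4404
P = 376·0.9814·0.5753 − 372·0.9844·0.4404 = 212.2894 − 161.2731 = 51.0163

£51.02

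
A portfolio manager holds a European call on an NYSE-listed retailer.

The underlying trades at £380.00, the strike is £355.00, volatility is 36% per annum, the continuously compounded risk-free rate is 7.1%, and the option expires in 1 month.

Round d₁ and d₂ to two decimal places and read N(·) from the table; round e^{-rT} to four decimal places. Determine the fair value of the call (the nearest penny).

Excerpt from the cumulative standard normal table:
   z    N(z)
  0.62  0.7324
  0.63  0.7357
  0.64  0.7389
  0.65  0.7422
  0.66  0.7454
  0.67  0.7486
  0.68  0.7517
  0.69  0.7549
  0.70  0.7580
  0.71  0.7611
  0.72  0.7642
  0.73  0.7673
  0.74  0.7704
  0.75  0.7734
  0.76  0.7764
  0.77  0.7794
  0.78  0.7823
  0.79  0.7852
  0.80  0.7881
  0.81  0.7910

T = 0.08333;  σ√T = 0.1039
d₁ = [ln(380/355) + (0.071 + 0.36²/2)·0.08333] / 0.1039 = [0.0681 + 0.0113] / 0.1039 = 0.7637 which rounds to 0.76
d₂ = d₁ − σ√T = 0.7637 − 0.1039 = 0.6598 which rounds to 0.66
e^(−rT) = e^(−0.071·0.08333) = 0.9941
N(d₁) = N(0.76) = 0.7764;  N(d₂) = N(0.66) = 0.7454
C = 380·0.7764 − 355·0.9941·0.7454 = 295.0320 − 263.0558 = 31.9762

£31.98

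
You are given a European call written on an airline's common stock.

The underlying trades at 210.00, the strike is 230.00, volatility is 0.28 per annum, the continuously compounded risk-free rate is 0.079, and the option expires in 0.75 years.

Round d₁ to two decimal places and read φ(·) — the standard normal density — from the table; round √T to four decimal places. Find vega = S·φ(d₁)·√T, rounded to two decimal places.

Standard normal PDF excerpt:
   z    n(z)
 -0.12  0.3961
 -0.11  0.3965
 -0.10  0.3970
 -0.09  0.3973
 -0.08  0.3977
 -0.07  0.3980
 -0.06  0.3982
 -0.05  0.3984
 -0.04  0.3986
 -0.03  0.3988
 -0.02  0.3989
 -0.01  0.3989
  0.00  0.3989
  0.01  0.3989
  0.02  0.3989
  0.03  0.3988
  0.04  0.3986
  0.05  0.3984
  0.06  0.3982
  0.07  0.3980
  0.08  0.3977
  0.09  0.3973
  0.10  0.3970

σ√T = 0.28 × 0.8660 = 0.2425
d₁ = [ln(210/230) + (0.079 + 0.28²/2)·0.75] / 0.2425 = [-0.0910 + 0.0887] / 0.2425 = -0.0096 which rounds to -0.01
√T = √0.75 = 0.8660
φ(d₁) = φ(-0.01) = 0.3989
vega = S·φ(d₁)·√T = 210·0.3989·0.8660 = 72.5440

72.54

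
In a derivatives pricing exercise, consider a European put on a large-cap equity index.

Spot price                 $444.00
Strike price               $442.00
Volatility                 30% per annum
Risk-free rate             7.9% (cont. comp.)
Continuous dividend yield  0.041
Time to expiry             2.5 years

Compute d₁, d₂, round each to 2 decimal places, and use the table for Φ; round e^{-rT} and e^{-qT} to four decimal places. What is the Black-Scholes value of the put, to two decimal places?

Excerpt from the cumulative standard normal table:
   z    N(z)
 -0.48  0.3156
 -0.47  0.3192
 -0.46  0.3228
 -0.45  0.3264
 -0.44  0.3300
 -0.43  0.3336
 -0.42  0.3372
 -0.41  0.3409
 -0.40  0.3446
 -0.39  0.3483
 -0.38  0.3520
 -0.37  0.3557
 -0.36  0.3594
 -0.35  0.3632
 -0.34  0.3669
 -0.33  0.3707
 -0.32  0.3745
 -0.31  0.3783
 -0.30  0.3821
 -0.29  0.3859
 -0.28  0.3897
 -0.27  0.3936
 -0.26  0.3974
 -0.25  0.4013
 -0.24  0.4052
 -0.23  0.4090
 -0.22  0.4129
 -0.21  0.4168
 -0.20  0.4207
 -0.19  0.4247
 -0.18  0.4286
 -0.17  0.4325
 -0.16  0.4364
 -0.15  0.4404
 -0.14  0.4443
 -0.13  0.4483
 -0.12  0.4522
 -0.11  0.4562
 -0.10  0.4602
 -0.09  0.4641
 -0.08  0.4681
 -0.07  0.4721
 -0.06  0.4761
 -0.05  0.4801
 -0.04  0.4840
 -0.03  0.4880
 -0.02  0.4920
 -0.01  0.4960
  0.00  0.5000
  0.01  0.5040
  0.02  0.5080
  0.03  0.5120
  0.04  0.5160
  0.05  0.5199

$54.94

T = 2.5;  σ√T = 0.4743
d₁ = [ln(444/442) + (0.079 − 0.041 + ½·0.3²)·2.5] / (σ√T) = (0.0045 + 0.2075) / 0.4743 = 0.4470 ⇒ 0.45
d₂ = 0.4470 − 0.4743 = -0.0274 ⇒ -0.03
e^(−qT) = e^(−0.041·2.5) = 0.9026;  e^(−rT) = e^(−0.079·2.5) = 0.8208
N(−d₂) = N(0.03) = 0.5120;  N(−d₁) = N(-0.45) = 0.3264
P = 442·0.8208·0.5120 − 444·0.9026·0.3264 = 185.7503 − 130.8062 = 54.9441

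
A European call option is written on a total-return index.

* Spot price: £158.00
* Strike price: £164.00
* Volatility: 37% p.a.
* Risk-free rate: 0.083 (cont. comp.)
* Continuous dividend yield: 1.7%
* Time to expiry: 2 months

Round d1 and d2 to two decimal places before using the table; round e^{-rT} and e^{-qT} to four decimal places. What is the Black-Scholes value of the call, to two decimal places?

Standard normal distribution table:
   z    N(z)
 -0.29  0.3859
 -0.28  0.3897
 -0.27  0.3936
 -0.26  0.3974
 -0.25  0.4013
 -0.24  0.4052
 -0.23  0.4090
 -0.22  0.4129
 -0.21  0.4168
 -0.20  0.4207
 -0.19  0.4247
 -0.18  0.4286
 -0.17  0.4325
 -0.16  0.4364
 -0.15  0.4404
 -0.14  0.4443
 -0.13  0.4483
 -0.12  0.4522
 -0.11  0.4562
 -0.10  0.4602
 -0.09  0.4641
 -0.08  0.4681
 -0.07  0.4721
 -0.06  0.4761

T = 0.1667;  σ√T = 0.1511
ln(S/K) + (r − q + σ²/2)T = ln(158/164) + (0.083 − 0.017 + 0.37²/2)·0.1667 = -0.0373 + 0.0224 = -0.0149
d₁ = -0.0149 / 0.1511 = -0.0984 ≈ -0.10
d₂ = d₁ − σ√T = -0.0984 − 0.1511 = -0.2494 ≈ -0.25
e^(−qT) = e^(−0.017·0.1667) = 0.9972;  e^(−rT) = e^(−0.083·0.1667) = 0.9863
N(d₁) = N(-0.10) = 0.4602;  N(d₂) = N(-0.25) = 0.4013
C = 158·0.9972·0.4602 − 164·0.9863·0.4013 = 72.5080 − 64.9116 = 7.5964

£7.60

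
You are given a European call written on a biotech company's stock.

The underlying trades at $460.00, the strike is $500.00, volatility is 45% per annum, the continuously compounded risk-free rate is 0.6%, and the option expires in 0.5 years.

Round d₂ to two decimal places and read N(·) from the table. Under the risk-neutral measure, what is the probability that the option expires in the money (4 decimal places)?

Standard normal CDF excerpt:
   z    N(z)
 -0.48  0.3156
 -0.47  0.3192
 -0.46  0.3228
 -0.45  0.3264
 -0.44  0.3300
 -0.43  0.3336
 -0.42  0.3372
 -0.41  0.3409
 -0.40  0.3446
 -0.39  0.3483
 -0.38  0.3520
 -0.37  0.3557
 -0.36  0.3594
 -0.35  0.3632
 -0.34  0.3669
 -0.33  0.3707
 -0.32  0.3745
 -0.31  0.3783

0.3409

T = 0.5;  σ√T = 0.3182
d₁ = [ln(460/500) + (0.006 + ½·0.45²)·0.5] / (σ√T) = (-0.0834 + 0.0536) / 0.3182 = -0.0935 ≈ -0.09
d₂ = -0.0935 − 0.3182 = -0.4117 ≈ -0.41
Pr(exercise) under Q = N(d₂) = 0.3409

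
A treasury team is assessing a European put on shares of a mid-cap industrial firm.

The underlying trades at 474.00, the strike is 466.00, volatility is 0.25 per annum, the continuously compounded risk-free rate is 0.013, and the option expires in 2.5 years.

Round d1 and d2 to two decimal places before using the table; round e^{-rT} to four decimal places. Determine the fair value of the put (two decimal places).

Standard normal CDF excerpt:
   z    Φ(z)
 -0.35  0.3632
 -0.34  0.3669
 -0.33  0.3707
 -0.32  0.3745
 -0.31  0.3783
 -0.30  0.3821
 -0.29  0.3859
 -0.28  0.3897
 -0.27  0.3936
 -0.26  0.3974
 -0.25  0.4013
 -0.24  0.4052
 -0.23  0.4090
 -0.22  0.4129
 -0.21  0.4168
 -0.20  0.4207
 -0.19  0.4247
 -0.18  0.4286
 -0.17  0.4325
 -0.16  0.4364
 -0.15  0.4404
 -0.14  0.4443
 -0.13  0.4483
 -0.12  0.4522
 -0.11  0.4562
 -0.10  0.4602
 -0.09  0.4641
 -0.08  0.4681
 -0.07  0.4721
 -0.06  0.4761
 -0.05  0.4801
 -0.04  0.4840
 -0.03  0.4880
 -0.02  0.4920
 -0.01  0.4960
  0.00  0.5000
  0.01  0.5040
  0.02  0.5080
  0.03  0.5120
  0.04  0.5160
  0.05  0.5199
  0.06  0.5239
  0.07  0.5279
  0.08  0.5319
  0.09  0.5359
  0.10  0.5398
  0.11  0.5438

60.62

σ√T = 0.25 × 1.5811 = 0.3953
d₁ = [ln(474/466) + (0.013 + 0.25²/2)·2.5] / 0.3953 = [0.0170 + 0.1106] / 0.3953 = 0.3229 ≈ 0.32
d₂ = d₁ − σ√T = 0.3229 − 0.3953 = -0.0724 ≈ -0.07
e^(−rT) = e^(−0.013·2.5) = 0.9680
P = 466·0.9680·N(0.07) − 474·N(-0.32) = 466·0.9680·0.5279 − 474·0.3745 = 238.1294 − 177.5130 = 60.6164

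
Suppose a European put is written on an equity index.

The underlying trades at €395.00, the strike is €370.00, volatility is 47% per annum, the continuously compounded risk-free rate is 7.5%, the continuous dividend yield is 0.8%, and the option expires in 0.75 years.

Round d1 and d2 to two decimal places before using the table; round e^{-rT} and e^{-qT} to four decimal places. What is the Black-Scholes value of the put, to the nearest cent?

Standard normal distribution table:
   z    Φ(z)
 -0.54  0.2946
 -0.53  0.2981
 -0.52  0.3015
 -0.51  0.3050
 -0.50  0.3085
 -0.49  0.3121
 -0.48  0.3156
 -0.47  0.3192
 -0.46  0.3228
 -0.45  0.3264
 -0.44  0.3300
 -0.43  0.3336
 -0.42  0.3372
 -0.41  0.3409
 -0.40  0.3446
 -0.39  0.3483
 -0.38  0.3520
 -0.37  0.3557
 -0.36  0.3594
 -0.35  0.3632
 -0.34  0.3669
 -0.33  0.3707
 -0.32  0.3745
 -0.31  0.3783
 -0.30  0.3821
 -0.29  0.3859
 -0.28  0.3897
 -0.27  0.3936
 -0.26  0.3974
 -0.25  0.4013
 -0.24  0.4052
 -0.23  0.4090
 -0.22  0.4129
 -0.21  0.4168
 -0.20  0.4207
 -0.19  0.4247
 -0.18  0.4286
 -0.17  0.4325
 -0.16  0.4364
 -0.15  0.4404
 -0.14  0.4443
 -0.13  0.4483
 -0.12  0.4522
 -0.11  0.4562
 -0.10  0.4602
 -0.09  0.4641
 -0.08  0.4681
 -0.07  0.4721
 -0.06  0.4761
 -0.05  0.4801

σ√T = 0.47·√0.75 = 0.4070
d₁ = [ln(395/370) + (0.075 − 0.008 + ½·0.47²)·0.75] / (σ√T) = (0.0654 + 0.1331) / 0.4070 = 0.4876 → 0.49
d₂ = 0.4876 − 0.4070 = 0.0806 → 0.08
exp(−qT) = exp(−0.008·0.75) = 0.9940;  exp(−rT) = exp(−0.075·0.75) = 0.9453
N(−d₂) = N(-0.08) = 0.4681;  N(−d₁) = N(-0.49) = 0.3121
P = 370·0.9453·0.4681 − 395·0.9940·0.3121 = 163.7231 − 122.5398 = 41.1833

€41.18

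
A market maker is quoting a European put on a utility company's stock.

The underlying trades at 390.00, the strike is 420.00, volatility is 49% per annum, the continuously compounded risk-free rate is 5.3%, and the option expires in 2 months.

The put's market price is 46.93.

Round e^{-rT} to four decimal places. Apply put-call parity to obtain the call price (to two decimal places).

e^(−rT) = e^(−0.053·0.1667) = 0.9912
Put-call parity: C − P = S − K·e^(−rT) = 390 − 420·0.9912 = 390 − 416.3040 = -26.3040
C = P + (C − P) = 46.93 + (-26.3040) = 20.6260

20.63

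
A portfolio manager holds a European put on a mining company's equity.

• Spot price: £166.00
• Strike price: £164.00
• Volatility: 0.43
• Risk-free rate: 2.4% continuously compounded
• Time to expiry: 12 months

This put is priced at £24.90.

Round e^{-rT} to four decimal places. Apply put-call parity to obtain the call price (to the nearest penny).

exp(−rT) = exp(−0.024·1) = 0.9763
Put-call parity: C − P = S − K·e^(−rT) = 166 − 164·0.9763 = 166 − 160.1132 = 5.8868
C = P + (C − P) = 24.90 + (5.8868) = 30.7868

£30.79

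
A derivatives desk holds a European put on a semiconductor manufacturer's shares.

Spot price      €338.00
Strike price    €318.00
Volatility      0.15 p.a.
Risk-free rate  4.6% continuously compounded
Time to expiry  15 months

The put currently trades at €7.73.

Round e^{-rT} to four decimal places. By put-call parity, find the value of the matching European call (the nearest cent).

€45.51

exp(−rT) = exp(−0.046·1.25) = 0.9441
Put-call parity: C − P = S − K·e^(−rT) = 338 − 318·0.9441 = 338 − 300.2238 = 37.7762
C = P + (C − P) = 7.73 + (37.7762) = 45.5062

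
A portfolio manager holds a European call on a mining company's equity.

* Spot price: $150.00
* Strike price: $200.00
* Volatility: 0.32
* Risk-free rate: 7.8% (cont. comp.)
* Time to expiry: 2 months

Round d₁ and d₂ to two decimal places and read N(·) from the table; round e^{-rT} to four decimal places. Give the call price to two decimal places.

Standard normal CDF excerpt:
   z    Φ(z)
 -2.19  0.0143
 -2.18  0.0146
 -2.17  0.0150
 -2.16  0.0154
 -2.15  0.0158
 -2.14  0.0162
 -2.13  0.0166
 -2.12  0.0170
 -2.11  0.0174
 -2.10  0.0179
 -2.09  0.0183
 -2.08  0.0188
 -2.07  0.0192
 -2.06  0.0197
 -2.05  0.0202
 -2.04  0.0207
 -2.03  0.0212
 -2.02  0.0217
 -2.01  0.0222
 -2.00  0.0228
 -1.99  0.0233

T = 0.1667;  σ√T = 0.1306
ln(S/K) + (r + σ²/2)T = ln(150/200) + (0.078 + 0.32²/2)·0.1667 = -0.2877 + 0.0215 = -0.2661
d₁ = -0.2661 / 0.1306 = -2.0373 ⇒ -2.04
d₂ = d₁ − σ√T = -2.0373 − 0.1306 = -2.1679 ⇒ -2.17
e^(−rT) = e^(−0.078·0.1667) = 0.9871
N(d₁) = N(-2.04) = 0.0207;  N(d₂) = N(-2.17) = 0.0150
C = 150·0.0207 − 200·0.9871·0.0150 = 3.1050 − 2.9613 = 0.1437

$0.14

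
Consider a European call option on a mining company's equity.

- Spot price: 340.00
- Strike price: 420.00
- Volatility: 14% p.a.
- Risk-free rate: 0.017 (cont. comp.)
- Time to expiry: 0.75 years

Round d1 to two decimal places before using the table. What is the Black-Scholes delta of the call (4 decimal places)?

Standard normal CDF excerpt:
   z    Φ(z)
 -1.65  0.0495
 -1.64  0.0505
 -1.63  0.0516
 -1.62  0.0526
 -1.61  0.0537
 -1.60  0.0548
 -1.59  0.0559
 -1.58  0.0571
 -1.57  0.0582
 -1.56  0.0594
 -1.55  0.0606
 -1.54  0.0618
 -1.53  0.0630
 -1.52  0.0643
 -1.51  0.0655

σ√T = 0.14 × 0.8660 = 0.1212
ln(S/K) + (r + σ²/2)T = ln(340/420) + (0.017 + 0.14²/2)·0.75 = -0.2113 + 0.0201 = -0.1912
d₁ = -0.1912 / 0.1212 = -1.5771 ⇒ -1.58
N(d₁) = N(-1.58) = 0.0571
Δ_call = N(d₁) = 0.0571

0.0571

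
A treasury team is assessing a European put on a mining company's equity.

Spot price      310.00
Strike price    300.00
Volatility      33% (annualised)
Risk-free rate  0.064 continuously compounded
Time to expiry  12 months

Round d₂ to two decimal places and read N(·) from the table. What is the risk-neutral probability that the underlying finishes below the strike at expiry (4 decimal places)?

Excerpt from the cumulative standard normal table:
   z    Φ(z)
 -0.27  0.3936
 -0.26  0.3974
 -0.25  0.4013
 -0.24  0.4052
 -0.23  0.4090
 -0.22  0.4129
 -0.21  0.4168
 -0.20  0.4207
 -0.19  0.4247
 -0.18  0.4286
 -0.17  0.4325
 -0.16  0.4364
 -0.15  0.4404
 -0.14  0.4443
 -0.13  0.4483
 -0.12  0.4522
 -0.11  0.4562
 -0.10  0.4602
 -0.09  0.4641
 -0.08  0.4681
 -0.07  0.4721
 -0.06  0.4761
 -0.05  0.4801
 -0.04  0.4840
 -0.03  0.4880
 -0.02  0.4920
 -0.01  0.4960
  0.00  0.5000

T = 1;  σ√T = 0.3300
d₁ = [ln(310/300) + (0.064 + 0.33²/2)·1] / 0.3300 = [0.0328 + 0.1184] / 0.3300 = 0.4583 ≈ 0.46
d₂ = d₁ − σ√T = 0.4583 − 0.3300 = 0.1283 ≈ 0.13
Risk-neutral Pr[S_T < K] = N(−d₂) = N(-0.13) = 0.4483

0.4483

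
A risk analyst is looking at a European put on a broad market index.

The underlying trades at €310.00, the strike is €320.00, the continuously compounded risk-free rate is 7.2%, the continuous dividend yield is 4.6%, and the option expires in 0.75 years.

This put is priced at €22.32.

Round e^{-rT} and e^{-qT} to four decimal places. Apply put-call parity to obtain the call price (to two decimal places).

€18.64

exp(−qT) = exp(−0.046·0.75) = 0.9661;  exp(−rT) = exp(−0.072·0.75) = 0.9474
Put-call parity: C − P = S·e^(−qT) − K·e^(−rT) = 310·0.9661 − 320·0.9474 = 299.4910 − 303.1680 = -3.6770
C = P + (C − P) = 22.32 + (-3.6770) = 18.6430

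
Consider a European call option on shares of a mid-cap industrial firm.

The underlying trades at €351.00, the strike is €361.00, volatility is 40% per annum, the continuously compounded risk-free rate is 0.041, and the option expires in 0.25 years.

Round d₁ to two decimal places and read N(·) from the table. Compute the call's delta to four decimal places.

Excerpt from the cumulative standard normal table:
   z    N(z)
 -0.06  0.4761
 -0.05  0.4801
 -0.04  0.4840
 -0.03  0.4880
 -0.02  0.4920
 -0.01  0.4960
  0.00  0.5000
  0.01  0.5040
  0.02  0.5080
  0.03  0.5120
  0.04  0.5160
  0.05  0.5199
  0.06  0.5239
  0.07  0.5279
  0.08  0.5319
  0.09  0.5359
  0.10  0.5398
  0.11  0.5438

σ√T = 0.4·√0.25 = 0.2000
d₁ = [ln(351/361) + (0.041 + 0.4²/2)·0.25] / 0.2000 = [-0.0281 + 0.0303] / 0.2000 = 0.0108 ≈ 0.01
N(d₁) = N(0.01) = 0.5040
Δ_call = N(d₁) = 0.5040

0.5040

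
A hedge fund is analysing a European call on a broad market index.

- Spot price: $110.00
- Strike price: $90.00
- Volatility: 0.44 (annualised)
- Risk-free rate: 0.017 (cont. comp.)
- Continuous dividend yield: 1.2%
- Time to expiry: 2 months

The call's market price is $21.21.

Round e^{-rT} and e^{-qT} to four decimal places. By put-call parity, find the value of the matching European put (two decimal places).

exp(−qT) = exp(−0.012·0.1667) = 0.9980;  exp(−rT) = exp(−0.017·0.1667) = 0.9972
Put-call parity: C − P = S·e^(−qT) − K·e^(−rT) = 110·0.9980 − 90·0.9972 = 109.7800 − 89.7480 = 20.0320
P = C − (C − P) = 21.21 − (20.0320) = 1.1780

$1.18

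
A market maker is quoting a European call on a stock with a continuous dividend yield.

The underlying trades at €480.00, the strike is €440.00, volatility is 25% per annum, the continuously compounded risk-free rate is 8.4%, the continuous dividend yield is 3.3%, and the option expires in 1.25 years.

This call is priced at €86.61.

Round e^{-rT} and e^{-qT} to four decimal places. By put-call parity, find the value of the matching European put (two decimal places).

€22.13

e^(−qT) = e^(−0.033·1.25) = 0.9596;  e^(−rT) = e^(−0.084·1.25) = 0.9003
Put-call parity: C − P = S·e^(−qT) − K·e^(−rT) = 480·0.9596 − 440·0.9003 = 460.6080 − 396.1320 = 64.4760
P = C − (C − P) = 86.61 − (64.4760) = 22.1340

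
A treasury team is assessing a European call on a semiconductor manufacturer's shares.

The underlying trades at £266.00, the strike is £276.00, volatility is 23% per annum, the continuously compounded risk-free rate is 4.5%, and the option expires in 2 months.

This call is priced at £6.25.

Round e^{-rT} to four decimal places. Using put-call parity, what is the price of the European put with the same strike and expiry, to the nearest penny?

£14.18

exp(−rT) = exp(−0.045·0.1667) = 0.9925
Put-call parity: C − P = S − K·e^(−rT) = 266 − 276·0.9925 = 266 − 273.9300 = -7.9300
P = C − (C − P) = 6.25 − (-7.9300) = 14.1800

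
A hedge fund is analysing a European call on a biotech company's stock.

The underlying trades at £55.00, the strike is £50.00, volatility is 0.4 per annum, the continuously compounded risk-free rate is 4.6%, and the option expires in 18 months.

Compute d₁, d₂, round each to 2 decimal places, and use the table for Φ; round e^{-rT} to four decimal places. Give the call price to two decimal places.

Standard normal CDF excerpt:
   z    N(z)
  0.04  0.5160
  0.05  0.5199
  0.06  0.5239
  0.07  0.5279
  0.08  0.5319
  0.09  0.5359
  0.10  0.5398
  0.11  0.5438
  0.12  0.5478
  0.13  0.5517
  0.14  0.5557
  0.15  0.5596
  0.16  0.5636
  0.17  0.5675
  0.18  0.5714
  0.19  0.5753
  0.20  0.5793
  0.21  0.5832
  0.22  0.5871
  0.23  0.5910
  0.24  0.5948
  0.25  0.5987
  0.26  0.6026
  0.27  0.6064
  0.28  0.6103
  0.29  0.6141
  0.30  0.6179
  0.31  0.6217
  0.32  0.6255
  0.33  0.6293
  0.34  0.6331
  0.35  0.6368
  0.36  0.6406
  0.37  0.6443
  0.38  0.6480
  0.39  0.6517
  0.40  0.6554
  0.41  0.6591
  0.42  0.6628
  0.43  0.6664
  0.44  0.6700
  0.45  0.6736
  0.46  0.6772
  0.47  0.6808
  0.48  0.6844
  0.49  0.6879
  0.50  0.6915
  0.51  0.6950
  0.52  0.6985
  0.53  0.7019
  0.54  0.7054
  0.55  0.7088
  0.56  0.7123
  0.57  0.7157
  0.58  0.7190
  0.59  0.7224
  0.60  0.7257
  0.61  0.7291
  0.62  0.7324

£14.54

T = 1.5;  σ√T = 0.4899
ln(S/K) + (r + σ²/2)T = ln(55/50) + (0.046 + 0.4²/2)·1.5 = 0.0953 + 0.1890 = 0.2843
d₁ = 0.2843 / 0.4899 = 0.5803 → 0.58
d₂ = d₁ − σ√T = 0.5803 − 0.4899 = 0.0904 → 0.09
exp(−rT) = exp(−0.046·1.5) = 0.9333
N(d₁) = N(0.58) = 0.7190;  N(d₂) = N(0.09) = 0.5359
C = 55·0.7190 − 50·0.9333·0.5359 = 39.5450 − 25.0078 = 14.5372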